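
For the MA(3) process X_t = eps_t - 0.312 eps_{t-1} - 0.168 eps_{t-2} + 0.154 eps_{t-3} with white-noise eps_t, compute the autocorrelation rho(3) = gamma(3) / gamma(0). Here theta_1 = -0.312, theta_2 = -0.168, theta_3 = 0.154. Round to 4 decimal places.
\rho(3) = 0.1340

For an MA(q) process with theta_0 = 1, the autocovariance is
  gamma(k) = sigma^2 * sum_{i=0..q-k} theta_i * theta_{i+k},
and rho(k) = gamma(k) / gamma(0). Sigma^2 cancels.
  numerator   = (1)*(0.154) = 0.154.
  denominator = (1)^2 + (-0.312)^2 + (-0.168)^2 + (0.154)^2 = 1.149284.
  rho(3) = 0.154 / 1.149284 = 0.1340.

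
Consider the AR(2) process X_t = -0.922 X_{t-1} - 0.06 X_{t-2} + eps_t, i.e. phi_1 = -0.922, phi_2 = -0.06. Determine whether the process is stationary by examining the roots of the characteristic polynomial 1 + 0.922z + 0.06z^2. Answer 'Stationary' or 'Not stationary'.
\text{Stationary}

The AR(p) characteristic polynomial is P(z) = 1 + 0.922z + 0.06z^2.
Stationarity requires all roots to lie outside the unit circle, i.e. |z| > 1 for every root.
Set 1 + (0.922) z + (0.06) z^2 = 0, i.e. a z^2 + b z + c = 0 with a = 0.06, b = 0.922, c = 1.
Discriminant D = b^2 - 4ac = (0.922)^2 - 4*(0.06)*1 = 0.850084 - (0.24) = 0.610084.
D >= 0, so the roots are real: z = (-b +/- sqrt(D)) / (2a) = (-0.922 +/- 0.781079) / (0.12).
  z_1 = (-0.922 + 0.781079) / (0.12) = -1.1743,   |z_1| = 1.1743.
  z_2 = (-0.922 - 0.781079) / (0.12) = -14.1923,   |z_2| = 14.1923.
Moduli of all roots: 1.1743, 14.1923.
All moduli strictly greater than 1? Yes.
Verdict: Stationary.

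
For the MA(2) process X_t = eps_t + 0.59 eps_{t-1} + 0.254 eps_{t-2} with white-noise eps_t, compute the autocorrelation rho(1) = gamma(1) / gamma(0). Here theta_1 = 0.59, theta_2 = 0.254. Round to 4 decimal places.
\rho(1) = 0.5238

For an MA(q) process with theta_0 = 1, the autocovariance is
  gamma(k) = sigma^2 * sum_{i=0..q-k} theta_i * theta_{i+k},
and rho(k) = gamma(k) / gamma(0). Sigma^2 cancels.
  numerator   = (1)*(0.59) + (0.59)*(0.254) = 0.73986.
  denominator = (1)^2 + (0.59)^2 + (0.254)^2 = 1.412616.
  rho(1) = 0.73986 / 1.412616 = 0.5238.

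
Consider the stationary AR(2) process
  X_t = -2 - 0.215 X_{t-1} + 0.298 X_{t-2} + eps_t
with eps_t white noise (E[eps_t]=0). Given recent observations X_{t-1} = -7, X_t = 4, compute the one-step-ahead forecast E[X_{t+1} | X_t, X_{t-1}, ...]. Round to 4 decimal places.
E[X_{t+1} \mid \mathcal F_t] = -4.9460

For an AR(p) model X_t = c + sum_i phi_i X_{t-i} + eps_t, the
one-step-ahead conditional mean is
  E[X_{t+1} | X_t, ...] = c + sum_i phi_i X_{t+1-i}.
Substitute known values:
  E[X_{t+1} | ...] = -2 + (-0.215) * (4) + (0.298) * (-7)
                   = -4.9460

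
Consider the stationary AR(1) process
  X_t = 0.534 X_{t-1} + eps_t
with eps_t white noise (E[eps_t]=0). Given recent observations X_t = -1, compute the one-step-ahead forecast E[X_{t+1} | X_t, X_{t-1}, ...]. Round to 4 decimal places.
E[X_{t+1} \mid \mathcal F_t] = -0.5340

For an AR(p) model X_t = c + sum_i phi_i X_{t-i} + eps_t, the
one-step-ahead conditional mean is
  E[X_{t+1} | X_t, ...] = c + sum_i phi_i X_{t+1-i}.
Substitute known values:
  E[X_{t+1} | ...] = (0.534) * (-1)
                   = -0.5340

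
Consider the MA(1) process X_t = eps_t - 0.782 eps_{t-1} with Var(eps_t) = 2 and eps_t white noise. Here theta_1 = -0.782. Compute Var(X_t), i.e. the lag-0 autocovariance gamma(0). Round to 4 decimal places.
\gamma(0) = 3.2230

For an MA(q) process X_t = eps_t + sum_i theta_i eps_{t-i} with
Var(eps_t) = sigma^2, the variance is
  gamma(0) = sigma^2 * (1 + sum_i theta_i^2).
  sum_i theta_i^2 = (-0.782)^2 = 0.611524.
  gamma(0) = 2 * (1 + 0.611524) = 2 * 1.611524 = 3.223048, which rounds to 3.2230.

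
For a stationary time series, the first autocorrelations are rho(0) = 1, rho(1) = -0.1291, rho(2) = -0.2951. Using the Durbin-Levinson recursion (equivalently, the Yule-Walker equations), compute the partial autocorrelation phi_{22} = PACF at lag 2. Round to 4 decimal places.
\phi_{22} = -0.3171

The PACF at lag k is phi_{kk}, the last component of the solution
to the Yule-Walker system G_k phi = r_k where
  (G_k)_{ij} = rho(|i - j|), (r_k)_i = rho(i), i,j = 1..k.
Equivalently, Durbin-Levinson gives phi_{kk} iteratively:
  phi_{11} = rho(1)
  phi_{kk} = [rho(k) - sum_{j=1..k-1} phi_{k-1,j} rho(k-j)]
            / [1 - sum_{j=1..k-1} phi_{k-1,j} rho(j)],
  phi_{k,j} = phi_{k-1,j} - phi_{kk} phi_{k-1,k-j},  j = 1..k-1.
Step k = 1:
  phi_11 = rho(1) = -0.1291.
Step k = 2:
  phi_22 = [rho(2) - phi_11 rho(1)] / [1 - phi_11 rho(1)] = [-0.2951 - (-0.1291)(-0.1291)] / [1 - (-0.1291)(-0.1291)]
         = -0.31176681 / 0.98333319 = -0.3171.
Therefore phi_{22} = -0.3171.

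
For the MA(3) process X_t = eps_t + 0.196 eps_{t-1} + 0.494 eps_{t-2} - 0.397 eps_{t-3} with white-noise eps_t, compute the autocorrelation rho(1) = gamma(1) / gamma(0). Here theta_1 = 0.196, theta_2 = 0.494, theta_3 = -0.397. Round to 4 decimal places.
\rho(1) = 0.0672

For an MA(q) process with theta_0 = 1, the autocovariance is
  gamma(k) = sigma^2 * sum_{i=0..q-k} theta_i * theta_{i+k},
and rho(k) = gamma(k) / gamma(0). Sigma^2 cancels.
  numerator   = (1)*(0.196) + (0.196)*(0.494) + (0.494)*(-0.397) = 0.096706.
  denominator = (1)^2 + (0.196)^2 + (0.494)^2 + (-0.397)^2 = 1.440061.
  rho(1) = 0.096706 / 1.440061 = 0.0672.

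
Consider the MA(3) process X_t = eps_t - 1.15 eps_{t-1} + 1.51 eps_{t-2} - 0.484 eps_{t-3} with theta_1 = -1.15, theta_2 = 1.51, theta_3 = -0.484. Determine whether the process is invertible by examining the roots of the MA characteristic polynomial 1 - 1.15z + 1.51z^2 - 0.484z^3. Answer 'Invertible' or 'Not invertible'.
\text{Not invertible}

The MA(q) characteristic polynomial is P(z) = 1 - 1.15z + 1.51z^2 - 0.484z^3.
Invertibility requires all roots to lie outside the unit circle, i.e. |z| > 1 for every root.
Degree 3: look for a simple real root z0 first, then factor out (1 - z/z0) and solve the remaining quadratic.
Testing z0 = 2.5: P(2.5) = 1 + (-1.15)(2.5) + (1.51)(2.5)^2 + (-0.484)(2.5)^3
  = 1 + (-2.875) + (9.4375) + (-7.5625) = 0.  So z_0 = 2.5 is a root, |z_0| = 2.5.
Divide out the factor (1 - 0.4 z) = (1 - z/z0) (since 1/z0 = 0.4):
  P(z) = (1 - 0.4 z)(1 + (-0.75) z + (1.21) z^2)
  [check: z-coef -0.75 - (0.4) = -1.15; z^2-coef 1.21 - (0.4)(-0.75) = 1.51; z^3-coef -(0.4)(1.21) = -0.484.]
Remaining roots from the quadratic factor 1 + (-0.75) z + (1.21) z^2:
  Set 1 + (-0.75) z + (1.21) z^2 = 0, i.e. a z^2 + b z + c = 0 with a = 1.21, b = -0.75, c = 1.
  Discriminant D = b^2 - 4ac = (-0.75)^2 - 4*(1.21)*1 = 0.5625 - (4.84) = -4.2775.
  D < 0, so the roots are the complex-conjugate pair z = (-b +/- i sqrt(-D)) / (2a) = 0.3099 +/- 0.8546i.
  For a conjugate pair |z|^2 = z * conj(z) = (product of roots) = c/a = 1/(1.21) = 0.826446, so |z| = sqrt(0.826446) = 0.9091 for both roots.
Moduli of all roots: 2.5000, 0.9091, 0.9091.
All moduli strictly greater than 1? No.
Verdict: Not invertible.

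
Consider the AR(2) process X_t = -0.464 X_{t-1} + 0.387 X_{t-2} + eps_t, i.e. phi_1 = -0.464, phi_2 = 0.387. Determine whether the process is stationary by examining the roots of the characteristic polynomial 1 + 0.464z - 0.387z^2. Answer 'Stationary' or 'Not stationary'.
\text{Stationary}

The AR(p) characteristic polynomial is P(z) = 1 + 0.464z - 0.387z^2.
Stationarity requires all roots to lie outside the unit circle, i.e. |z| > 1 for every root.
Set 1 + (0.464) z + (-0.387) z^2 = 0, i.e. a z^2 + b z + c = 0 with a = -0.387, b = 0.464, c = 1.
Discriminant D = b^2 - 4ac = (0.464)^2 - 4*(-0.387)*1 = 0.215296 - (-1.548) = 1.763296.
D >= 0, so the roots are real: z = (-b +/- sqrt(D)) / (2a) = (-0.464 +/- 1.327892) / (-0.774).
  z_1 = (-0.464 + 1.327892) / (-0.774) = -1.1161,   |z_1| = 1.1161.
  z_2 = (-0.464 - 1.327892) / (-0.774) = 2.3151,   |z_2| = 2.3151.
Moduli of all roots: 1.1161, 2.3151.
All moduli strictly greater than 1? Yes.
Verdict: Stationary.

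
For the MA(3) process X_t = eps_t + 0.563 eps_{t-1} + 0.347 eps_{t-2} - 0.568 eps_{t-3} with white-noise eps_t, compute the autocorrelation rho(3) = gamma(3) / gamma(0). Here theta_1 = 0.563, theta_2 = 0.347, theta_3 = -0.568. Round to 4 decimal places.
\rho(3) = -0.3227

For an MA(q) process with theta_0 = 1, the autocovariance is
  gamma(k) = sigma^2 * sum_{i=0..q-k} theta_i * theta_{i+k},
and rho(k) = gamma(k) / gamma(0). Sigma^2 cancels.
  numerator   = (1)*(-0.568) = -0.568.
  denominator = (1)^2 + (0.563)^2 + (0.347)^2 + (-0.568)^2 = 1.760002.
  rho(3) = -0.568 / 1.760002 = -0.3227.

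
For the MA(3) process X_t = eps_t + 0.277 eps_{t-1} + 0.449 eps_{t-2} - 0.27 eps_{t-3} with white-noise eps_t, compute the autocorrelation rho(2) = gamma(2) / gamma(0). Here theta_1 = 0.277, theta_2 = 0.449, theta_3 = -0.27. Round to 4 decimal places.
\rho(2) = 0.2769

For an MA(q) process with theta_0 = 1, the autocovariance is
  gamma(k) = sigma^2 * sum_{i=0..q-k} theta_i * theta_{i+k},
and rho(k) = gamma(k) / gamma(0). Sigma^2 cancels.
  numerator   = (1)*(0.449) + (0.277)*(-0.27) = 0.37421.
  denominator = (1)^2 + (0.277)^2 + (0.449)^2 + (-0.27)^2 = 1.35123.
  rho(2) = 0.37421 / 1.35123 = 0.2769.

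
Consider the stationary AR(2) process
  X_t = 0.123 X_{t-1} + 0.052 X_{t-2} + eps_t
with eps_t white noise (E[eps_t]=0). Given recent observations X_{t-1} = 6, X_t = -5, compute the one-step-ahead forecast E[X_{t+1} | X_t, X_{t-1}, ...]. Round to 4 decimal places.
E[X_{t+1} \mid \mathcal F_t] = -0.3030

For an AR(p) model X_t = c + sum_i phi_i X_{t-i} + eps_t, the
one-step-ahead conditional mean is
  E[X_{t+1} | X_t, ...] = c + sum_i phi_i X_{t+1-i}.
Substitute known values:
  E[X_{t+1} | ...] = (0.123) * (-5) + (0.052) * (6)
                   = -0.3030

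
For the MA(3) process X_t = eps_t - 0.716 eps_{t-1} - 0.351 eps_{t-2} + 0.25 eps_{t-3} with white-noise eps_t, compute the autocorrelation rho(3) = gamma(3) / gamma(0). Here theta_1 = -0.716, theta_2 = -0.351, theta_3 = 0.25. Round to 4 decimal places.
\rho(3) = 0.1472

For an MA(q) process with theta_0 = 1, the autocovariance is
  gamma(k) = sigma^2 * sum_{i=0..q-k} theta_i * theta_{i+k},
and rho(k) = gamma(k) / gamma(0). Sigma^2 cancels.
  numerator   = (1)*(0.25) = 0.25.
  denominator = (1)^2 + (-0.716)^2 + (-0.351)^2 + (0.25)^2 = 1.698357.
  rho(3) = 0.25 / 1.698357 = 0.1472.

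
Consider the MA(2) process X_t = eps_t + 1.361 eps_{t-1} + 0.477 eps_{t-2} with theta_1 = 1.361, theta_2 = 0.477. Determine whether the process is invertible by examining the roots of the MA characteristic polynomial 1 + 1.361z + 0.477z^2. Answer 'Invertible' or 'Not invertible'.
\text{Invertible}

The MA(q) characteristic polynomial is P(z) = 1 + 1.361z + 0.477z^2.
Invertibility requires all roots to lie outside the unit circle, i.e. |z| > 1 for every root.
Set 1 + (1.361) z + (0.477) z^2 = 0, i.e. a z^2 + b z + c = 0 with a = 0.477, b = 1.361, c = 1.
Discriminant D = b^2 - 4ac = (1.361)^2 - 4*(0.477)*1 = 1.852321 - (1.908) = -0.055679.
D < 0, so the roots are the complex-conjugate pair z = (-b +/- i sqrt(-D)) / (2a) = -1.4266 +/- 0.2473i.
For a conjugate pair |z|^2 = z * conj(z) = (product of roots) = c/a = 1/(0.477) = 2.096436, so |z| = sqrt(2.096436) = 1.4479 for both roots.
Moduli of all roots: 1.4479, 1.4479.
All moduli strictly greater than 1? Yes.
Verdict: Invertible.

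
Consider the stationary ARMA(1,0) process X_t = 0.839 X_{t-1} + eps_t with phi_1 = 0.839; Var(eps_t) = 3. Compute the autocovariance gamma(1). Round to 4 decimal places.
\gamma(1) = 8.5011

Multiply the model equation by X_{t-k} and take expectations. With theta_0 = psi_0 = 1 and psi_j the MA(infinity) weights, this gives
  gamma(k) - sum_i phi_i gamma(k-i) = c_k,
  c_k = sigma^2 * sum_{j=k..q} theta_j psi_{j-k}   (c_k = 0 for k > q),
using gamma(-m) = gamma(m).
Pure AR (q = 0): c_0 = sigma^2 = 3, c_k = 0 for k >= 1.
Equations for k = 0 and k = 1 (AR order 1):
  gamma(0) = phi_1 gamma(1) + c_0
  gamma(1) = phi_1 gamma(0) + c_1
Substituting the second into the first: gamma(0) (1 - phi_1^2) = c_0 + phi_1 c_1, so
  gamma(0) = c_0 / (1 - phi_1^2) = 3 / (1 - (0.839)^2) = 3 / 0.296079 = 10.132431.
  gamma(1) = phi_1 gamma(0) = (0.839)(10.132431) = 8.50111.
Therefore gamma(1) = 8.5011 (to 4 decimal places).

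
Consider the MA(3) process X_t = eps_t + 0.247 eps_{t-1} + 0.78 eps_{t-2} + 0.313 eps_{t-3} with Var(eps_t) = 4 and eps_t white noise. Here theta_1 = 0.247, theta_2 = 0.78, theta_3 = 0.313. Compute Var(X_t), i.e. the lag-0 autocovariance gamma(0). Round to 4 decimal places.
\gamma(0) = 7.0695

For an MA(q) process X_t = eps_t + sum_i theta_i eps_{t-i} with
Var(eps_t) = sigma^2, the variance is
  gamma(0) = sigma^2 * (1 + sum_i theta_i^2).
  sum_i theta_i^2 = (0.247)^2 + (0.78)^2 + (0.313)^2 = 0.061009 + 0.6084 + 0.097969 = 0.767378.
  gamma(0) = 4 * (1 + 0.767378) = 4 * 1.767378 = 7.069512, which rounds to 7.0695.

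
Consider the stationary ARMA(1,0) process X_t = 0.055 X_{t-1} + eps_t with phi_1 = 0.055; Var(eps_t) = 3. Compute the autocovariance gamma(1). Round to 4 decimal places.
\gamma(1) = 0.1655

Multiply the model equation by X_{t-k} and take expectations. With theta_0 = psi_0 = 1 and psi_j the MA(infinity) weights, this gives
  gamma(k) - sum_i phi_i gamma(k-i) = c_k,
  c_k = sigma^2 * sum_{j=k..q} theta_j psi_{j-k}   (c_k = 0 for k > q),
using gamma(-m) = gamma(m).
Pure AR (q = 0): c_0 = sigma^2 = 3, c_k = 0 for k >= 1.
Equations for k = 0 and k = 1 (AR order 1):
  gamma(0) = phi_1 gamma(1) + c_0
  gamma(1) = phi_1 gamma(0) + c_1
Substituting the second into the first: gamma(0) (1 - phi_1^2) = c_0 + phi_1 c_1, so
  gamma(0) = c_0 / (1 - phi_1^2) = 3 / (1 - (0.055)^2) = 3 / 0.996975 = 3.009103.
  gamma(1) = phi_1 gamma(0) = (0.055)(3.009103) = 0.165501.
Therefore gamma(1) = 0.1655 (to 4 decimal places).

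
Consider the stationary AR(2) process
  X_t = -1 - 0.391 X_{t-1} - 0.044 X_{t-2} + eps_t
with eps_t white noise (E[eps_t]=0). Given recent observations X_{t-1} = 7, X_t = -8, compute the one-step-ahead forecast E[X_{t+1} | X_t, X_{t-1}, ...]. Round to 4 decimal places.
E[X_{t+1} \mid \mathcal F_t] = 1.8200

For an AR(p) model X_t = c + sum_i phi_i X_{t-i} + eps_t, the
one-step-ahead conditional mean is
  E[X_{t+1} | X_t, ...] = c + sum_i phi_i X_{t+1-i}.
Substitute known values:
  E[X_{t+1} | ...] = -1 + (-0.391) * (-8) + (-0.044) * (7)
                   = 1.8200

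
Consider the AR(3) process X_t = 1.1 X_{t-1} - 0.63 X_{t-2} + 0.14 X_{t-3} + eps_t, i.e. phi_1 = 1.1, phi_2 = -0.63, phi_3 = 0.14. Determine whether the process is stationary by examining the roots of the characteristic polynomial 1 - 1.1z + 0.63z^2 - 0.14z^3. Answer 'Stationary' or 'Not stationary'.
\text{Stationary}

The AR(p) characteristic polynomial is P(z) = 1 - 1.1z + 0.63z^2 - 0.14z^3.
Stationarity requires all roots to lie outside the unit circle, i.e. |z| > 1 for every root.
Degree 3: look for a simple real root z0 first, then factor out (1 - z/z0) and solve the remaining quadratic.
Testing z0 = 2.5: P(2.5) = 1 + (-1.1)(2.5) + (0.63)(2.5)^2 + (-0.14)(2.5)^3
  = 1 + (-2.75) + (3.9375) + (-2.1875) = 0.  So z_0 = 2.5 is a root, |z_0| = 2.5.
Divide out the factor (1 - 0.4 z) = (1 - z/z0) (since 1/z0 = 0.4):
  P(z) = (1 - 0.4 z)(1 + (-0.7) z + (0.35) z^2)
  [check: z-coef -0.7 - (0.4) = -1.1; z^2-coef 0.35 - (0.4)(-0.7) = 0.63; z^3-coef -(0.4)(0.35) = -0.14.]
Remaining roots from the quadratic factor 1 + (-0.7) z + (0.35) z^2:
  Set 1 + (-0.7) z + (0.35) z^2 = 0, i.e. a z^2 + b z + c = 0 with a = 0.35, b = -0.7, c = 1.
  Discriminant D = b^2 - 4ac = (-0.7)^2 - 4*(0.35)*1 = 0.49 - (1.4) = -0.91.
  D < 0, so the roots are the complex-conjugate pair z = (-b +/- i sqrt(-D)) / (2a) = 1 +/- 1.3628i.
  For a conjugate pair |z|^2 = z * conj(z) = (product of roots) = c/a = 1/(0.35) = 2.857143, so |z| = sqrt(2.857143) = 1.6903 for both roots.
Moduli of all roots: 2.5000, 1.6903, 1.6903.
All moduli strictly greater than 1? Yes.
Verdict: Stationary.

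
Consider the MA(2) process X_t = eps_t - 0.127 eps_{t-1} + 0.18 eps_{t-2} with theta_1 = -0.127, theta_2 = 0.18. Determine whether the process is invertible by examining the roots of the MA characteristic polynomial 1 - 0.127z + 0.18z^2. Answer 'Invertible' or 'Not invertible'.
\text{Invertible}

The MA(q) characteristic polynomial is P(z) = 1 - 0.127z + 0.18z^2.
Invertibility requires all roots to lie outside the unit circle, i.e. |z| > 1 for every root.
Set 1 + (-0.127) z + (0.18) z^2 = 0, i.e. a z^2 + b z + c = 0 with a = 0.18, b = -0.127, c = 1.
Discriminant D = b^2 - 4ac = (-0.127)^2 - 4*(0.18)*1 = 0.016129 - (0.72) = -0.703871.
D < 0, so the roots are the complex-conjugate pair z = (-b +/- i sqrt(-D)) / (2a) = 0.3528 +/- 2.3305i.
For a conjugate pair |z|^2 = z * conj(z) = (product of roots) = c/a = 1/(0.18) = 5.555556, so |z| = sqrt(5.555556) = 2.357 for both roots.
Moduli of all roots: 2.3570, 2.3570.
All moduli strictly greater than 1? Yes.
Verdict: Invertible.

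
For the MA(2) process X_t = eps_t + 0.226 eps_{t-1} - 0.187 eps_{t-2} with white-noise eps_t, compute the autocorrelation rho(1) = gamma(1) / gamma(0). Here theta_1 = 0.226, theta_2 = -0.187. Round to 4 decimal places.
\rho(1) = 0.1692

For an MA(q) process with theta_0 = 1, the autocovariance is
  gamma(k) = sigma^2 * sum_{i=0..q-k} theta_i * theta_{i+k},
and rho(k) = gamma(k) / gamma(0). Sigma^2 cancels.
  numerator   = (1)*(0.226) + (0.226)*(-0.187) = 0.183738.
  denominator = (1)^2 + (0.226)^2 + (-0.187)^2 = 1.086045.
  rho(1) = 0.183738 / 1.086045 = 0.1692.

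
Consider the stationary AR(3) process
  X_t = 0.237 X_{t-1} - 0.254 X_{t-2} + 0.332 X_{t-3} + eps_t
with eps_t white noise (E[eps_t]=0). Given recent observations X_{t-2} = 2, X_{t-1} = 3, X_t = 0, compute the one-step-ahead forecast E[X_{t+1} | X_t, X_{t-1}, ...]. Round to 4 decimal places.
E[X_{t+1} \mid \mathcal F_t] = -0.0980

For an AR(p) model X_t = c + sum_i phi_i X_{t-i} + eps_t, the
one-step-ahead conditional mean is
  E[X_{t+1} | X_t, ...] = c + sum_i phi_i X_{t+1-i}.
Substitute known values:
  E[X_{t+1} | ...] = (0.237) * (0) + (-0.254) * (3) + (0.332) * (2)
                   = -0.0980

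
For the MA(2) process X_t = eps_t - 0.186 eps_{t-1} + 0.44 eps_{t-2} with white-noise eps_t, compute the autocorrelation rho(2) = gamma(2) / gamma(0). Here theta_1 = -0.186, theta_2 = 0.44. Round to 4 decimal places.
\rho(2) = 0.3582

For an MA(q) process with theta_0 = 1, the autocovariance is
  gamma(k) = sigma^2 * sum_{i=0..q-k} theta_i * theta_{i+k},
and rho(k) = gamma(k) / gamma(0). Sigma^2 cancels.
  numerator   = (1)*(0.44) = 0.44.
  denominator = (1)^2 + (-0.186)^2 + (0.44)^2 = 1.228196.
  rho(2) = 0.44 / 1.228196 = 0.3582.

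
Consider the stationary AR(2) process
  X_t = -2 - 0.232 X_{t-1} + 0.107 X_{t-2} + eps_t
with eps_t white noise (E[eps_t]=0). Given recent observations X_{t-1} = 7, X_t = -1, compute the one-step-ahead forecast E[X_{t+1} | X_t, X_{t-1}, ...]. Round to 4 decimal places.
E[X_{t+1} \mid \mathcal F_t] = -1.0190

For an AR(p) model X_t = c + sum_i phi_i X_{t-i} + eps_t, the
one-step-ahead conditional mean is
  E[X_{t+1} | X_t, ...] = c + sum_i phi_i X_{t+1-i}.
Substitute known values:
  E[X_{t+1} | ...] = -2 + (-0.232) * (-1) + (0.107) * (7)
                   = -1.0190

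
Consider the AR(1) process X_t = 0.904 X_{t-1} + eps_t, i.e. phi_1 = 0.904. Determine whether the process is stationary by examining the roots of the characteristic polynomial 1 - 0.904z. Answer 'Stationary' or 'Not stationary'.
\text{Stationary}

The AR(p) characteristic polynomial is P(z) = 1 - 0.904z.
Stationarity requires all roots to lie outside the unit circle, i.e. |z| > 1 for every root.
This is linear in z: 1 + (-0.904) z = 0  =>  z = -1/(-0.904) = 1.106195,  |z| = 1.106195.
Moduli of all roots: 1.1062.
All moduli strictly greater than 1? Yes.
Verdict: Stationary.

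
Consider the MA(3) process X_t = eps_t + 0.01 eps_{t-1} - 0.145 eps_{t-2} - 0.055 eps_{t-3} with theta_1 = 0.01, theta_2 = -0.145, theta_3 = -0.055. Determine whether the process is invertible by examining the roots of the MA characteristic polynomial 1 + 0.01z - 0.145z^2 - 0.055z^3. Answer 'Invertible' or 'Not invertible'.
\text{Invertible}

The MA(q) characteristic polynomial is P(z) = 1 + 0.01z - 0.145z^2 - 0.055z^3.
Invertibility requires all roots to lie outside the unit circle, i.e. |z| > 1 for every root.
Degree 3: look for a simple real root z0 first, then factor out (1 - z/z0) and solve the remaining quadratic.
Testing z0 = 2: P(2) = 1 + (0.01)(2) + (-0.145)(2)^2 + (-0.055)(2)^3
  = 1 + (0.02) + (-0.58) + (-0.44) = 0.  So z_0 = 2 is a root, |z_0| = 2.
Divide out the factor (1 - 0.5 z) = (1 - z/z0) (since 1/z0 = 0.5):
  P(z) = (1 - 0.5 z)(1 + (0.51) z + (0.11) z^2)
  [check: z-coef 0.51 - (0.5) = 0.01; z^2-coef 0.11 - (0.5)(0.51) = -0.145; z^3-coef -(0.5)(0.11) = -0.055.]
Remaining roots from the quadratic factor 1 + (0.51) z + (0.11) z^2:
  Set 1 + (0.51) z + (0.11) z^2 = 0, i.e. a z^2 + b z + c = 0 with a = 0.11, b = 0.51, c = 1.
  Discriminant D = b^2 - 4ac = (0.51)^2 - 4*(0.11)*1 = 0.2601 - (0.44) = -0.1799.
  D < 0, so the roots are the complex-conjugate pair z = (-b +/- i sqrt(-D)) / (2a) = -2.3182 +/- 1.9279i.
  For a conjugate pair |z|^2 = z * conj(z) = (product of roots) = c/a = 1/(0.11) = 9.090909, so |z| = sqrt(9.090909) = 3.0151 for both roots.
Moduli of all roots: 2.0000, 3.0151, 3.0151.
All moduli strictly greater than 1? Yes.
Verdict: Invertible.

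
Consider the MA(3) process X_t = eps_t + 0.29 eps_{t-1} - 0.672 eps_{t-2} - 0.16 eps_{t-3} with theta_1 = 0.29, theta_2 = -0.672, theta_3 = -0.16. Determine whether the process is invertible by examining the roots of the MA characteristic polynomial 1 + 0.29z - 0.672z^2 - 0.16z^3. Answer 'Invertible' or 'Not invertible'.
\text{Invertible}

The MA(q) characteristic polynomial is P(z) = 1 + 0.29z - 0.672z^2 - 0.16z^3.
Invertibility requires all roots to lie outside the unit circle, i.e. |z| > 1 for every root.
Degree 3: look for a simple real root z0 first, then factor out (1 - z/z0) and solve the remaining quadratic.
Testing z0 = 1.25: P(1.25) = 1 + (0.29)(1.25) + (-0.672)(1.25)^2 + (-0.16)(1.25)^3
  = 1 + (0.3625) + (-1.05) + (-0.3125) = 0.  So z_0 = 1.25 is a root, |z_0| = 1.25.
Divide out the factor (1 - 0.8 z) = (1 - z/z0) (since 1/z0 = 0.8):
  P(z) = (1 - 0.8 z)(1 + (1.09) z + (0.2) z^2)
  [check: z-coef 1.09 - (0.8) = 0.29; z^2-coef 0.2 - (0.8)(1.09) = -0.672; z^3-coef -(0.8)(0.2) = -0.16.]
Remaining roots from the quadratic factor 1 + (1.09) z + (0.2) z^2:
  Set 1 + (1.09) z + (0.2) z^2 = 0, i.e. a z^2 + b z + c = 0 with a = 0.2, b = 1.09, c = 1.
  Discriminant D = b^2 - 4ac = (1.09)^2 - 4*(0.2)*1 = 1.1881 - (0.8) = 0.3881.
  D >= 0, so the roots are real: z = (-b +/- sqrt(D)) / (2a) = (-1.09 +/- 0.622977) / (0.4).
    z_1 = (-1.09 + 0.622977) / (0.4) = -1.1676,   |z_1| = 1.1676.
    z_2 = (-1.09 - 0.622977) / (0.4) = -4.2824,   |z_2| = 4.2824.
Moduli of all roots: 1.2500, 1.1676, 4.2824.
All moduli strictly greater than 1? Yes.
Verdict: Invertible.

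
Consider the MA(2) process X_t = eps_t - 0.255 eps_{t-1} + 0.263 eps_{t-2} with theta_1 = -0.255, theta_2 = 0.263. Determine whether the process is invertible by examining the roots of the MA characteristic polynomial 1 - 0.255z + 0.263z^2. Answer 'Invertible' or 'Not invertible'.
\text{Invertible}

The MA(q) characteristic polynomial is P(z) = 1 - 0.255z + 0.263z^2.
Invertibility requires all roots to lie outside the unit circle, i.e. |z| > 1 for every root.
Set 1 + (-0.255) z + (0.263) z^2 = 0, i.e. a z^2 + b z + c = 0 with a = 0.263, b = -0.255, c = 1.
Discriminant D = b^2 - 4ac = (-0.255)^2 - 4*(0.263)*1 = 0.065025 - (1.052) = -0.986975.
D < 0, so the roots are the complex-conjugate pair z = (-b +/- i sqrt(-D)) / (2a) = 0.4848 +/- 1.8887i.
For a conjugate pair |z|^2 = z * conj(z) = (product of roots) = c/a = 1/(0.263) = 3.802281, so |z| = sqrt(3.802281) = 1.9499 for both roots.
Moduli of all roots: 1.9499, 1.9499.
All moduli strictly greater than 1? Yes.
Verdict: Invertible.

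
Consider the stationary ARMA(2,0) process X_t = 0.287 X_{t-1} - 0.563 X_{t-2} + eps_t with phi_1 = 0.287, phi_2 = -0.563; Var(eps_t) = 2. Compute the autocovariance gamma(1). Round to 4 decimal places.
\gamma(1) = 0.5564

Multiply the model equation by X_{t-k} and take expectations. With theta_0 = psi_0 = 1 and psi_j the MA(infinity) weights, this gives
  gamma(k) - sum_i phi_i gamma(k-i) = c_k,
  c_k = sigma^2 * sum_{j=k..q} theta_j psi_{j-k}   (c_k = 0 for k > q),
using gamma(-m) = gamma(m).
Pure AR (q = 0): c_0 = sigma^2 = 2, c_k = 0 for k >= 1.
Equations for k = 0, 1, 2 (AR order 2, c_2 = 0):
  (E0) gamma(0) = phi_1 gamma(1) + phi_2 gamma(2) + c_0
  (E1) gamma(1) = phi_1 gamma(0) + phi_2 gamma(1) + c_1
  (E2) gamma(2) = phi_1 gamma(1) + phi_2 gamma(0)
From (E1): gamma(1) = A gamma(0) + B with
  A = phi_1 / (1 - phi_2) = 0.287 / 1.563 = 0.183621,   B = c_1 / (1 - phi_2) = 0 / 1.563 = 0.
Insert (E2) into (E0): gamma(0) (1 - phi_2^2) = phi_1 (1 + phi_2) gamma(1) + c_0.
  phi_1 (1 + phi_2) = (0.287)(0.437) = 0.125419,   1 - phi_2^2 = 0.683031.
Replace gamma(1) by A gamma(0) + B and collect gamma(0):
  gamma(0) [0.683031 - (0.125419)(0.183621)] = c_0 = 2
  gamma(0) * 0.660001 = 2
  gamma(0) = 2 / 0.660001 = 3.030297.
  gamma(1) = A gamma(0) = (0.183621)(3.030297) = 0.556427.
Therefore gamma(1) = 0.5564 (to 4 decimal places).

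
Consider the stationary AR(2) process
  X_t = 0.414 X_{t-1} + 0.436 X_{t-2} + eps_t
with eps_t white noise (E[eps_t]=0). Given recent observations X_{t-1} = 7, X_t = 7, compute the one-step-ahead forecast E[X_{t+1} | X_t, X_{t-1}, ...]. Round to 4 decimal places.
E[X_{t+1} \mid \mathcal F_t] = 5.9500

For an AR(p) model X_t = c + sum_i phi_i X_{t-i} + eps_t, the
one-step-ahead conditional mean is
  E[X_{t+1} | X_t, ...] = c + sum_i phi_i X_{t+1-i}.
Substitute known values:
  E[X_{t+1} | ...] = (0.414) * (7) + (0.436) * (7)
                   = 5.9500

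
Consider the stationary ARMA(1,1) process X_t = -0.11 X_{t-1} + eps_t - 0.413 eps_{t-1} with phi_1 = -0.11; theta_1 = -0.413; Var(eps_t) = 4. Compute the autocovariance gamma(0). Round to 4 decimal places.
\gamma(0) = 5.1075

Multiply the model equation by X_{t-k} and take expectations. With theta_0 = psi_0 = 1 and psi_j the MA(infinity) weights, this gives
  gamma(k) - sum_i phi_i gamma(k-i) = c_k,
  c_k = sigma^2 * sum_{j=k..q} theta_j psi_{j-k}   (c_k = 0 for k > q),
using gamma(-m) = gamma(m).
psi-weights needed (psi_j = theta_j + sum_i phi_i psi_{j-i}):
  psi_1 = theta_1 + phi_1 = -0.413 + (-0.11) = -0.523
Right-hand sides:
  c_0 = sigma^2 (1 + theta_1 psi_1) = 4 * (1 + (-0.413)(-0.523)) = 4 * 1.215999 = 4.863996
  c_1 = sigma^2 theta_1 = 4 * (-0.413) = -1.652
  c_2 = 0
Equations for k = 0 and k = 1 (AR order 1):
  gamma(0) = phi_1 gamma(1) + c_0
  gamma(1) = phi_1 gamma(0) + c_1
Substituting the second into the first: gamma(0) (1 - phi_1^2) = c_0 + phi_1 c_1, so
  gamma(0) = (c_0 + phi_1 c_1) / (1 - phi_1^2) = (4.863996 + (-0.11)(-1.652)) / (1 - (-0.11)^2) = 5.045716 / 0.9879 = 5.107517.
Therefore gamma(0) = 5.1075 (to 4 decimal places).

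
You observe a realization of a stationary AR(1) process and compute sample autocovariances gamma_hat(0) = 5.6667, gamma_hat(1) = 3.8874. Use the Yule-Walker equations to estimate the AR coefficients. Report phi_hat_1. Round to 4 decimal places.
\hat\phi_{1} = 0.6860

The Yule-Walker equations for an AR(p) process read, in matrix form,
  Gamma_p phi = r_p,   with   (Gamma_p)_{ij} = gamma(|i - j|),
                       (r_p)_i = gamma(i),   i,j = 1..p.
Substitute the sample gammas (Toeplitz matrix and right-hand side of size 1):
  Gamma_p = [[5.6667]]
  r_p     = [3.8874]
With p = 1 this is the single equation gamma(0) phi_1 = gamma(1):
  phi_hat_1 = gamma(1) / gamma(0) = 3.8874 / 5.6667 = 0.6860.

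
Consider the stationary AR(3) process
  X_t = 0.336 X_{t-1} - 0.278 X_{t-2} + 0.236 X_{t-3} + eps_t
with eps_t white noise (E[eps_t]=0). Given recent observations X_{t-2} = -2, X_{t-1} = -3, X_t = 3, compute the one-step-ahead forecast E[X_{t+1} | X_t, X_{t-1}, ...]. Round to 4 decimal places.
E[X_{t+1} \mid \mathcal F_t] = 1.3700

For an AR(p) model X_t = c + sum_i phi_i X_{t-i} + eps_t, the
one-step-ahead conditional mean is
  E[X_{t+1} | X_t, ...] = c + sum_i phi_i X_{t+1-i}.
Substitute known values:
  E[X_{t+1} | ...] = (0.336) * (3) + (-0.278) * (-3) + (0.236) * (-2)
                   = 1.3700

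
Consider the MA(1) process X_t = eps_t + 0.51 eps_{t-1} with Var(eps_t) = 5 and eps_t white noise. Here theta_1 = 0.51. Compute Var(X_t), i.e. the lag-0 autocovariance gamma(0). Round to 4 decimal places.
\gamma(0) = 6.3005

For an MA(q) process X_t = eps_t + sum_i theta_i eps_{t-i} with
Var(eps_t) = sigma^2, the variance is
  gamma(0) = sigma^2 * (1 + sum_i theta_i^2).
  sum_i theta_i^2 = (0.51)^2 = 0.2601.
  gamma(0) = 5 * (1 + 0.2601) = 5 * 1.2601 = 6.3005.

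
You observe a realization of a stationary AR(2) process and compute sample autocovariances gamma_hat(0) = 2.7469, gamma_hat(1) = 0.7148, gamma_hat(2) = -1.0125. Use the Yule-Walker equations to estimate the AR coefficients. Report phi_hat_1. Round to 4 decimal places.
\hat\phi_{1} = 0.3820

The Yule-Walker equations for an AR(p) process read, in matrix form,
  Gamma_p phi = r_p,   with   (Gamma_p)_{ij} = gamma(|i - j|),
                       (r_p)_i = gamma(i),   i,j = 1..p.
Substitute the sample gammas (Toeplitz matrix and right-hand side of size 2):
  Gamma_p = [[2.7469, 0.7148], [0.7148, 2.7469]]
  r_p     = [0.7148, -1.0125]
Written out:
  2.7469 phi_1 + 0.7148 phi_2 = 0.7148
  0.7148 phi_1 + 2.7469 phi_2 = -1.0125
Solve by Cramer's rule:
  det = gamma(0)^2 - gamma(1)^2 = (2.7469)^2 - (0.7148)^2 = 7.54545961 - 0.51093904 = 7.03452057
  phi_hat_1 = [gamma(1) gamma(0) - gamma(1) gamma(2)] / det = [(0.7148)(2.7469) - (0.7148)(-1.0125)] / 7.03452057 = 2.68721912 / 7.03452057 = 0.382
  phi_hat_2 = [gamma(0) gamma(2) - gamma(1)^2] / det = [(2.7469)(-1.0125) - (0.7148)^2] / 7.03452057 = -3.29217529 / 7.03452057 = -0.468
So phi_hat = [0.3820, -0.4680].
Therefore phi_hat_1 = 0.3820.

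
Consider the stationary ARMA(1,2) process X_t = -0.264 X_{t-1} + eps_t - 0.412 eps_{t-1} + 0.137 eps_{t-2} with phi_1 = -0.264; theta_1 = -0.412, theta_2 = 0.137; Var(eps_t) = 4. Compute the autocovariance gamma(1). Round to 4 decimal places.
\gamma(1) = -3.6700

Multiply the model equation by X_{t-k} and take expectations. With theta_0 = psi_0 = 1 and psi_j the MA(infinity) weights, this gives
  gamma(k) - sum_i phi_i gamma(k-i) = c_k,
  c_k = sigma^2 * sum_{j=k..q} theta_j psi_{j-k}   (c_k = 0 for k > q),
using gamma(-m) = gamma(m).
psi-weights needed (psi_j = theta_j + sum_i phi_i psi_{j-i}):
  psi_1 = theta_1 + phi_1 = -0.412 + (-0.264) = -0.676
  psi_2 = theta_2 + phi_1 psi_1 = 0.137 + (-0.264)(-0.676) = 0.315464
Right-hand sides:
  c_0 = sigma^2 (1 + theta_1 psi_1 + theta_2 psi_2) = 4 * (1 + (-0.412)(-0.676) + (0.137)(0.315464)) = 4 * 1.321731 = 5.286922
  c_1 = sigma^2 (theta_1 + theta_2 psi_1) = 4 * (-0.412 + (0.137)(-0.676)) = -2.018448
  c_2 = sigma^2 theta_2 = 4 * (0.137) = 0.548
Equations for k = 0 and k = 1 (AR order 1):
  gamma(0) = phi_1 gamma(1) + c_0
  gamma(1) = phi_1 gamma(0) + c_1
Substituting the second into the first: gamma(0) (1 - phi_1^2) = c_0 + phi_1 c_1, so
  gamma(0) = (c_0 + phi_1 c_1) / (1 - phi_1^2) = (5.286922 + (-0.264)(-2.018448)) / (1 - (-0.264)^2) = 5.819793 / 0.930304 = 6.255797.
  gamma(1) = phi_1 gamma(0) + c_1 = (-0.264)(6.255797) + (-2.018448) = -3.669978.
Therefore gamma(1) = -3.6700 (to 4 decimal places).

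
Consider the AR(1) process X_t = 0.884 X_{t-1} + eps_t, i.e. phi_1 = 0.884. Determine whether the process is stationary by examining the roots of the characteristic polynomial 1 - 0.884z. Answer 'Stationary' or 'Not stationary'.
\text{Stationary}

The AR(p) characteristic polynomial is P(z) = 1 - 0.884z.
Stationarity requires all roots to lie outside the unit circle, i.e. |z| > 1 for every root.
This is linear in z: 1 + (-0.884) z = 0  =>  z = -1/(-0.884) = 1.131222,  |z| = 1.131222.
Moduli of all roots: 1.1312.
All moduli strictly greater than 1? Yes.
Verdict: Stationary.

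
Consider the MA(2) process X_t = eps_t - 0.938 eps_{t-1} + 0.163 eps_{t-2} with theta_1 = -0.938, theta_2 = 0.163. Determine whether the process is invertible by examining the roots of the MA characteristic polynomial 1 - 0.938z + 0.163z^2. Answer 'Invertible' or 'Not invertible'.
\text{Invertible}

The MA(q) characteristic polynomial is P(z) = 1 - 0.938z + 0.163z^2.
Invertibility requires all roots to lie outside the unit circle, i.e. |z| > 1 for every root.
Set 1 + (-0.938) z + (0.163) z^2 = 0, i.e. a z^2 + b z + c = 0 with a = 0.163, b = -0.938, c = 1.
Discriminant D = b^2 - 4ac = (-0.938)^2 - 4*(0.163)*1 = 0.879844 - (0.652) = 0.227844.
D >= 0, so the roots are real: z = (-b +/- sqrt(D)) / (2a) = (0.938 +/- 0.47733) / (0.326).
  z_1 = (0.938 + 0.47733) / (0.326) = 4.3415,   |z_1| = 4.3415.
  z_2 = (0.938 - 0.47733) / (0.326) = 1.4131,   |z_2| = 1.4131.
Moduli of all roots: 4.3415, 1.4131.
All moduli strictly greater than 1? Yes.
Verdict: Invertible.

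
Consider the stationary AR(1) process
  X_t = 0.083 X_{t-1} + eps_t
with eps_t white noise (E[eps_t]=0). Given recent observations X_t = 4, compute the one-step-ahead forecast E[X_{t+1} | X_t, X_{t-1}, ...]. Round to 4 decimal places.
E[X_{t+1} \mid \mathcal F_t] = 0.3320

For an AR(p) model X_t = c + sum_i phi_i X_{t-i} + eps_t, the
one-step-ahead conditional mean is
  E[X_{t+1} | X_t, ...] = c + sum_i phi_i X_{t+1-i}.
Substitute known values:
  E[X_{t+1} | ...] = (0.083) * (4)
                   = 0.3320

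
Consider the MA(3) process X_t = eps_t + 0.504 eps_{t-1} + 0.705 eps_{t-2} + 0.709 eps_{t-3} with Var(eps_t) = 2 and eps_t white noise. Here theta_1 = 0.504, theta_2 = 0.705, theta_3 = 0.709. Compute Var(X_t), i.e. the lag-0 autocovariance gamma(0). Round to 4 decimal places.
\gamma(0) = 4.5074

For an MA(q) process X_t = eps_t + sum_i theta_i eps_{t-i} with
Var(eps_t) = sigma^2, the variance is
  gamma(0) = sigma^2 * (1 + sum_i theta_i^2).
  sum_i theta_i^2 = (0.504)^2 + (0.705)^2 + (0.709)^2 = 0.254016 + 0.497025 + 0.502681 = 1.253722.
  gamma(0) = 2 * (1 + 1.253722) = 2 * 2.253722 = 4.507444, which rounds to 4.5074.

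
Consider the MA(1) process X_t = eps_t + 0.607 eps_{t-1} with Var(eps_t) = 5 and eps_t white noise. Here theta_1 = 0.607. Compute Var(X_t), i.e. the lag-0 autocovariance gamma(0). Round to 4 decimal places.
\gamma(0) = 6.8422

For an MA(q) process X_t = eps_t + sum_i theta_i eps_{t-i} with
Var(eps_t) = sigma^2, the variance is
  gamma(0) = sigma^2 * (1 + sum_i theta_i^2).
  sum_i theta_i^2 = (0.607)^2 = 0.368449.
  gamma(0) = 5 * (1 + 0.368449) = 5 * 1.368449 = 6.842245, which rounds to 6.8422.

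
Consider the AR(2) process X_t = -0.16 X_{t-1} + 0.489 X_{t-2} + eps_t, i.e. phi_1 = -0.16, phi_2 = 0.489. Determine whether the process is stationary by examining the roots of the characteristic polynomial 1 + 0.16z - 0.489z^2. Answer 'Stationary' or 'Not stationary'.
\text{Stationary}

The AR(p) characteristic polynomial is P(z) = 1 + 0.16z - 0.489z^2.
Stationarity requires all roots to lie outside the unit circle, i.e. |z| > 1 for every root.
Set 1 + (0.16) z + (-0.489) z^2 = 0, i.e. a z^2 + b z + c = 0 with a = -0.489, b = 0.16, c = 1.
Discriminant D = b^2 - 4ac = (0.16)^2 - 4*(-0.489)*1 = 0.0256 - (-1.956) = 1.9816.
D >= 0, so the roots are real: z = (-b +/- sqrt(D)) / (2a) = (-0.16 +/- 1.407693) / (-0.978).
  z_1 = (-0.16 + 1.407693) / (-0.978) = -1.2758,   |z_1| = 1.2758.
  z_2 = (-0.16 - 1.407693) / (-0.978) = 1.603,   |z_2| = 1.603.
Moduli of all roots: 1.2758, 1.6030.
All moduli strictly greater than 1? Yes.
Verdict: Stationary.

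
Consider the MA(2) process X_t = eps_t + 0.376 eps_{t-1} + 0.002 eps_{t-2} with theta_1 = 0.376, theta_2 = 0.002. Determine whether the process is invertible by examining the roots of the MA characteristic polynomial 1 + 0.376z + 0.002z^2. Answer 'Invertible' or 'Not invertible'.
\text{Invertible}

The MA(q) characteristic polynomial is P(z) = 1 + 0.376z + 0.002z^2.
Invertibility requires all roots to lie outside the unit circle, i.e. |z| > 1 for every root.
Set 1 + (0.376) z + (0.002) z^2 = 0, i.e. a z^2 + b z + c = 0 with a = 0.002, b = 0.376, c = 1.
Discriminant D = b^2 - 4ac = (0.376)^2 - 4*(0.002)*1 = 0.141376 - (0.008) = 0.133376.
D >= 0, so the roots are real: z = (-b +/- sqrt(D)) / (2a) = (-0.376 +/- 0.365207) / (0.004).
  z_1 = (-0.376 + 0.365207) / (0.004) = -2.6983,   |z_1| = 2.6983.
  z_2 = (-0.376 - 0.365207) / (0.004) = -185.3017,   |z_2| = 185.3017.
Moduli of all roots: 2.6983, 185.3017.
All moduli strictly greater than 1? Yes.
Verdict: Invertible.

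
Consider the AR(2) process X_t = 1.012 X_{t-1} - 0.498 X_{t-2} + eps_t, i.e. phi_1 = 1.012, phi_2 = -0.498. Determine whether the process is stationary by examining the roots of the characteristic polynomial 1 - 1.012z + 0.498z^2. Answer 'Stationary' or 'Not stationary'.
\text{Stationary}

The AR(p) characteristic polynomial is P(z) = 1 - 1.012z + 0.498z^2.
Stationarity requires all roots to lie outside the unit circle, i.e. |z| > 1 for every root.
Set 1 + (-1.012) z + (0.498) z^2 = 0, i.e. a z^2 + b z + c = 0 with a = 0.498, b = -1.012, c = 1.
Discriminant D = b^2 - 4ac = (-1.012)^2 - 4*(0.498)*1 = 1.024144 - (1.992) = -0.967856.
D < 0, so the roots are the complex-conjugate pair z = (-b +/- i sqrt(-D)) / (2a) = 1.0161 +/- 0.9877i.
For a conjugate pair |z|^2 = z * conj(z) = (product of roots) = c/a = 1/(0.498) = 2.008032, so |z| = sqrt(2.008032) = 1.4171 for both roots.
Moduli of all roots: 1.4171, 1.4171.
All moduli strictly greater than 1? Yes.
Verdict: Stationary.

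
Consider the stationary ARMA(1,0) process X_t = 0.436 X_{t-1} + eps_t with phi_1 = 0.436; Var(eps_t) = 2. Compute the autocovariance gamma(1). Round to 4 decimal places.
\gamma(1) = 1.0767

Multiply the model equation by X_{t-k} and take expectations. With theta_0 = psi_0 = 1 and psi_j the MA(infinity) weights, this gives
  gamma(k) - sum_i phi_i gamma(k-i) = c_k,
  c_k = sigma^2 * sum_{j=k..q} theta_j psi_{j-k}   (c_k = 0 for k > q),
using gamma(-m) = gamma(m).
Pure AR (q = 0): c_0 = sigma^2 = 2, c_k = 0 for k >= 1.
Equations for k = 0 and k = 1 (AR order 1):
  gamma(0) = phi_1 gamma(1) + c_0
  gamma(1) = phi_1 gamma(0) + c_1
Substituting the second into the first: gamma(0) (1 - phi_1^2) = c_0 + phi_1 c_1, so
  gamma(0) = c_0 / (1 - phi_1^2) = 2 / (1 - (0.436)^2) = 2 / 0.809904 = 2.469428.
  gamma(1) = phi_1 gamma(0) = (0.436)(2.469428) = 1.076671.
Therefore gamma(1) = 1.0767 (to 4 decimal places).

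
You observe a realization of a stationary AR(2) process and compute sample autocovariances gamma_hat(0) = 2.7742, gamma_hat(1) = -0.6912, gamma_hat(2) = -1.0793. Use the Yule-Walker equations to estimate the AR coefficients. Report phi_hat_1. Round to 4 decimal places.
\hat\phi_{1} = -0.3690

The Yule-Walker equations for an AR(p) process read, in matrix form,
  Gamma_p phi = r_p,   with   (Gamma_p)_{ij} = gamma(|i - j|),
                       (r_p)_i = gamma(i),   i,j = 1..p.
Substitute the sample gammas (Toeplitz matrix and right-hand side of size 2):
  Gamma_p = [[2.7742, -0.6912], [-0.6912, 2.7742]]
  r_p     = [-0.6912, -1.0793]
Written out:
  2.7742 phi_1 - 0.6912 phi_2 = -0.6912
  -0.6912 phi_1 + 2.7742 phi_2 = -1.0793
Solve by Cramer's rule:
  det = gamma(0)^2 - gamma(1)^2 = (2.7742)^2 - (-0.6912)^2 = 7.69618564 - 0.47775744 = 7.2184282
  phi_hat_1 = [gamma(1) gamma(0) - gamma(1) gamma(2)] / det = [(-0.6912)(2.7742) - (-0.6912)(-1.0793)] / 7.2184282 = -2.6635392 / 7.2184282 = -0.369
  phi_hat_2 = [gamma(0) gamma(2) - gamma(1)^2] / det = [(2.7742)(-1.0793) - (-0.6912)^2] / 7.2184282 = -3.4719515 / 7.2184282 = -0.481
So phi_hat = [-0.3690, -0.4810].
Therefore phi_hat_1 = -0.3690.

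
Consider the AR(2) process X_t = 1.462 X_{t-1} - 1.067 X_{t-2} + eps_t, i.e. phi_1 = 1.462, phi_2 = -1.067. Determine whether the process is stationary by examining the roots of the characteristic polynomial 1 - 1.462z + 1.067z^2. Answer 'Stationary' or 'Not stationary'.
\text{Not stationary}

The AR(p) characteristic polynomial is P(z) = 1 - 1.462z + 1.067z^2.
Stationarity requires all roots to lie outside the unit circle, i.e. |z| > 1 for every root.
Set 1 + (-1.462) z + (1.067) z^2 = 0, i.e. a z^2 + b z + c = 0 with a = 1.067, b = -1.462, c = 1.
Discriminant D = b^2 - 4ac = (-1.462)^2 - 4*(1.067)*1 = 2.137444 - (4.268) = -2.130556.
D < 0, so the roots are the complex-conjugate pair z = (-b +/- i sqrt(-D)) / (2a) = 0.6851 +/- 0.684i.
For a conjugate pair |z|^2 = z * conj(z) = (product of roots) = c/a = 1/(1.067) = 0.937207, so |z| = sqrt(0.937207) = 0.9681 for both roots.
Moduli of all roots: 0.9681, 0.9681.
All moduli strictly greater than 1? No.
Verdict: Not stationary.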